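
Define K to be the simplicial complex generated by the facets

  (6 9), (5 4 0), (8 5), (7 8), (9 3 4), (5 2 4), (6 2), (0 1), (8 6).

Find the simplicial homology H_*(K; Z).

K has 10 vertices, 14 edges, 3 triangles.
rank ∂_0 = 0, rank ∂_1 = 9 ⇒ b_0 = 10 − 0 − 9 = 1; all invariant factors of ∂_1 are 1 so no torsion. So H_0 ≅ Z.
rank ∂_1 = 9, rank ∂_2 = 3 ⇒ b_1 = 14 − 9 − 3 = 2; all invariant factors of ∂_2 are 1 so no torsion. So H_1 ≅ Z^2.
rank ∂_2 = 3, rank ∂_3 = 0 ⇒ b_2 = 3 − 3 − 0 = 0. So H_2 ≅ 0.

H_0 = Z,  H_1 = Z^2,  H_2 = 0.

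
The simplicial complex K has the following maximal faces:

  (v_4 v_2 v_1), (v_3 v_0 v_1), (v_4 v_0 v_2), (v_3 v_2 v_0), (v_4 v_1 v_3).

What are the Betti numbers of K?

b_0 = 1, b_1 = 1, b_2 = 0.

Order the vertices as v_0 < v_1 < v_2 < v_3 < v_4. Listing each simplex with vertices in this order, K has dimension 2 with simplices:

  0-simplices (5): [v_0], [v_1], [v_2], [v_3], [v_4]
  1-simplices (10): [v_0,v_1], [v_0,v_2], [v_0,v_3], [v_0,v_4], [v_1,v_2], [v_1,v_3], [v_1,v_4], [v_2,v_3], [v_2,v_4], [v_3,v_4]
  2-simplices (5): [v_0,v_1,v_3], [v_0,v_2,v_3], [v_0,v_2,v_4], [v_1,v_2,v_4], [v_1,v_3,v_4]

giving chain groups C_0 ≅ Z^5, C_1 ≅ Z^10, C_2 ≅ Z^5.

∂_1: C_1 → C_0 is given by ∂[p,q] = [q] − [p]. For instance
  ∂[v_1,v_4] = [v_4] − [v_1].
As a 5×10 matrix over Z this has rank 4, with invariant factors (1,1,1,1).

The boundary map ∂_2: C_2 → C_1 sends each 2-simplex [p,q,r] to [q,r] − [p,r] + [p,q]. For instance
  ∂[v_1,v_3,v_4] = [v_3,v_4] − [v_1,v_4] + [v_1,v_3],
  ∂[v_1,v_2,v_4] = [v_2,v_4] − [v_1,v_4] + [v_1,v_2].
The resulting 10×5 matrix has rank 5, and its Smith normal form has invariant factors (1,1,1,1,1).

Now H_k = ker ∂_k / im ∂_{k+1}, so:

  H_0: rank C_0 − rank ∂_1 = 5 − 4 = 1, and the invariant factors of ∂_1 are all 1, so H_0 ≅ Z.
  H_1: rank ker ∂_1 − rank ∂_2 = (10 − 4) − 5 = 1, and the invariant factors of ∂_2 are all 1, so H_1 ≅ Z.
  H_2: rank ker ∂_2 − rank ∂_3 = (5 − 5) − 0 = 0, and there is no ∂_3, so H_2 ≅ 0.

Hence the Betti numbers are b_0 = 1, b_1 = 1, b_2 = 0.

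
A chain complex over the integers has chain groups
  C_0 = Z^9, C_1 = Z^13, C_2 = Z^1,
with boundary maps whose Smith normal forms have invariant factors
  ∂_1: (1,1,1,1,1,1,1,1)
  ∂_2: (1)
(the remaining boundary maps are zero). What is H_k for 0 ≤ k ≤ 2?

H_0: b_0 = 9 − 0 − 8 = 1; torsion from ∂_1 factors > 1: none. So H_0 = Z.
H_1: b_1 = 13 − 8 − 1 = 4; torsion from ∂_2 factors > 1: none. So H_1 = Z^4.
H_2: b_2 = 1 − 1 − 0 = 0; torsion from ∂_3 factors > 1: none. So H_2 = 0.

H_0 = Z,  H_1 = Z^4,  H_2 = 0.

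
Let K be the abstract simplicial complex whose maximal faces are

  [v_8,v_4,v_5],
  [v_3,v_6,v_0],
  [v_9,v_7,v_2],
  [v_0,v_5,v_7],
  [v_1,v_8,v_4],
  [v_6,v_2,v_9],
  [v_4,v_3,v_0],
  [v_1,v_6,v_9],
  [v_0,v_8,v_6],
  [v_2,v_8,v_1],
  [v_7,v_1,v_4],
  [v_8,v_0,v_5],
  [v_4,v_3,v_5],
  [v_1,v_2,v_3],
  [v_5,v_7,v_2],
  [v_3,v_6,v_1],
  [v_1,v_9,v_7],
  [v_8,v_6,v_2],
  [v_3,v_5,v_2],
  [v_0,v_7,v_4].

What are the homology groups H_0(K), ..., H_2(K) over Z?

H_0 = Z,  H_1 = Z ⊕ Z/2,  H_2 = 0.

Fix the vertex order v_0 < v_1 < v_2 < v_3 < v_4 < v_5 < v_6 < v_7 < v_8 < v_9 and write every simplex with vertices in increasing order. Then dim K = 2 and the simplices of K are:

  0-simplices (10): [v_0], [v_1], [v_2], [v_3], [v_4], [v_5], [v_6], [v_7], [v_8], [v_9]
  1-simplices (30): (30 of them)
  2-simplices (20): (20 of them)

so the chain groups are C_0 ≅ Z^10, C_1 ≅ Z^30, C_2 ≅ Z^20.

The boundary map ∂_1: C_1 → C_0 is given by ∂[p,q] = [q] − [p].
This gives a 10×30 integer matrix of rank 9; reducing to Smith normal form yields diagonal entries (1,1,1,1,1,1,1,1,1).

Boundary ∂_2: C_2 → C_1 maps a triangle to the signed sum of its edges. For instance
  ∂[v_1,v_4,v_7] = [v_4,v_7] − [v_1,v_7] + [v_1,v_4],
  ∂[v_2,v_6,v_9] = [v_6,v_9] − [v_2,v_9] + [v_2,v_6].
The resulting 30×20 matrix has rank 20, and its Smith normal form has invariant factors (1,1,1,1,1,1,1,1,1,1,1,1,1,1,1,1,1,1,1,2).

From H_k ≅ ker(∂_k) / im(∂_{k+1}) we obtain:

  H_0: rank C_0 − rank ∂_1 = 10 − 9 = 1, and the invariant factors of ∂_1 are all 1, so H_0 ≅ Z.
  H_1: rank ker ∂_1 − rank ∂_2 = (30 − 9) − 20 = 1, and ∂_2 has invariant factor 2 > 1, so H_1 ≅ Z ⊕ Z/2.
  H_2: rank ker ∂_2 − rank ∂_3 = (20 − 20) − 0 = 0, and there is no ∂_3, so H_2 ≅ 0.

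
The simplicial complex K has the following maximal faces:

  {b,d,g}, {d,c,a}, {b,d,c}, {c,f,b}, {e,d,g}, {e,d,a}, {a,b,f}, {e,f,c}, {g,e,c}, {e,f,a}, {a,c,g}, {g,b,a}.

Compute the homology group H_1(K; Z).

H_1 = Z/2Z.

Order the vertices as a < b < c < d < e < f < g. Listing each simplex with vertices in this order, K has dimension 2 with simplices:

  0-simplices (7): a, b, c, d, e, f, g
  1-simplices (18): ab, ac, ad, ae, af, ag, bc, bd, bf, bg, cd, ce, cf, cg, de, dg, ef, eg
  2-simplices (12): abf, abg, acd, acg, ade, aef, bcd, bcf, bdg, cef, ceg, deg

so the chain groups are C_0 ≅ Z^7, C_1 ≅ Z^18, C_2 ≅ Z^12.

The boundary map ∂_1: C_1 → C_0 sends each edge [p,q] (with p < q) to q − p.
The 7×18 boundary matrix has rank 6 and Smith normal form diag(1,1,1,1,1,1).

∂_2: C_2 → C_1 maps a triangle to the signed sum of its edges. For instance
  ∂abf = bf − af + ab,
  ∂ade = de − ae + ad.
This gives a 18×12 integer matrix of rank 12; reducing to Smith normal form yields diagonal entries (1,1,1,1,1,1,1,1,1,1,1,2).

From H_k ≅ ker(∂_k) / im(∂_{k+1}) we obtain:

  H_1: rank ker ∂_1 − rank ∂_2 = (18 − 6) − 12 = 0, and ∂_2 has invariant factor 2 > 1, so H_1 = Z/2Z.

(K is a triangulation of the real projective plane RP^2.)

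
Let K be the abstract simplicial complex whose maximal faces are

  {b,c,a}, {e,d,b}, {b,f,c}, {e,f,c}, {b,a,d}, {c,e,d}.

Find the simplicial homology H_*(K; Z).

H_0 = Z,  H_1 = Z,  H_2 = 0.

Take the total order a < b < c < d < e < f on the vertex set. Then K (dimension 2) consists of the simplices:

  0-simplices (6): a, b, c, d, e, f
  1-simplices (12): ab, ac, ad, bc, bd, be, bf, cd, ce, cf, de, ef
  2-simplices (6): abc, abd, bcf, bde, cde, cef

giving chain groups C_0 ≅ Z^6, C_1 ≅ Z^12, C_2 ≅ Z^6.

∂_1: C_1 → C_0 is given by ∂[p,q] = [q] − [p]. For instance
  ∂ab = b − a.
The resulting 6×12 matrix has rank 5, and its Smith normal form has invariant factors (1,1,1,1,1).

The boundary map ∂_2: C_2 → C_1 sends each 2-simplex [p,q,r] to [q,r] − [p,r] + [p,q]. For instance
  ∂bcf = cf − bf + bc,
  ∂bde = de − be + bd.
This gives a 12×6 integer matrix of rank 6; reducing to Smith normal form yields diagonal entries (1,1,1,1,1,1).

Now H_k = ker ∂_k / im ∂_{k+1}, so:

  H_0: rank C_0 − rank ∂_1 = 6 − 5 = 1, and the invariant factors of ∂_1 are all 1, so H_0 ≅ Z.
  H_1: rank ker ∂_1 − rank ∂_2 = (12 − 5) − 6 = 1, and the invariant factors of ∂_2 are all 1, so H_1 ≅ Z.
  H_2: rank ker ∂_2 − rank ∂_3 = (6 − 6) − 0 = 0, and there is no ∂_3, so H_2 ≅ 0.

(K is a triangulation of the cylinder S^1 x I.)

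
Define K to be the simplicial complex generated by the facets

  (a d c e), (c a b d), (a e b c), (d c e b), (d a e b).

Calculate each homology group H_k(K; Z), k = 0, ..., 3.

We work with the vertex ordering a < b < c < d < e. The simplices of K, each written with vertices in increasing order, are:

  0-simplices (5): a, b, c, d, e
  1-simplices (10): ab, ac, ad, ae, bc, bd, be, cd, ce, de
  2-simplices (10): abc, abd, abe, acd, ace, ade, bcd, bce, bde, cde
  3-simplices (5): abcd, abce, abde, acde, bcde

Hence C_0 ≅ Z^5, C_1 ≅ Z^10, C_2 ≅ Z^10, C_3 ≅ Z^5.

∂_1: C_1 → C_0 maps an edge to its endpoints' difference, ∂[p,q] = q − p.
The 5×10 boundary matrix has rank 4 and Smith normal form diag(1,1,1,1).

∂_2: C_2 → C_1 sends each 2-simplex [p,q,r] to [q,r] − [p,r] + [p,q]. For instance
  ∂cde = de − ce + cd,
  ∂bcd = cd − bd + bc.
As a 10×10 matrix over Z this has rank 6, with invariant factors (1,1,1,1,1,1).

The boundary map ∂_3: C_3 → C_2 sends each 3-simplex σ to the alternating sum Σ_i (−1)^i (σ with its i-th vertex removed). For instance
  ∂abde = bde − ade + abe − abd,
  ∂abcd = bcd − acd + abd − abc.
The 10×5 boundary matrix has rank 4 and Smith normal form diag(1,1,1,1).

Now H_k = ker ∂_k / im ∂_{k+1}, so:

  H_0: rank C_0 − rank ∂_1 = 5 − 4 = 1, and the invariant factors of ∂_1 are all 1, so H_0 ≅ Z.
  H_1: rank ker ∂_1 − rank ∂_2 = (10 − 4) − 6 = 0, and the invariant factors of ∂_2 are all 1, so H_1 ≅ 0.
  H_2: rank ker ∂_2 − rank ∂_3 = (10 − 6) − 4 = 0, and the invariant factors of ∂_3 are all 1, so H_2 ≅ 0.
  H_3: rank ker ∂_3 − rank ∂_4 = (5 − 4) − 0 = 1, and there is no ∂_4, so H_3 ≅ Z.

H_0 ≅ Z,  H_1 = 0,  H_2 = 0,  H_3 ≅ Z.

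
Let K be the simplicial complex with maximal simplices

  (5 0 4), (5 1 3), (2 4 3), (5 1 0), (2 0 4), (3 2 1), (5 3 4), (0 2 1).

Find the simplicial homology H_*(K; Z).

Take the total order 0 < 1 < 2 < 3 < 4 < 5 on the vertex set. Then K (dimension 2) consists of the simplices:

  0-simplices (6): [0], [1], [2], [3], [4], [5]
  1-simplices (12): [0,1], [0,2], [0,4], [0,5], [1,2], [1,3], [1,5], [2,3], [2,4], [3,4], [3,5], [4,5]
  2-simplices (8): [0,1,2], [0,1,5], [0,2,4], [0,4,5], [1,2,3], [1,3,5], [2,3,4], [3,4,5]

giving chain groups C_0 ≅ Z^6, C_1 ≅ Z^12, C_2 ≅ Z^8.

Boundary ∂_1: C_1 → C_0 sends each edge [p,q] (with p < q) to q − p. For instance
  ∂[0,2] = [2] − [0].
As a 6×12 matrix over Z this has rank 5, with invariant factors (1,1,1,1,1).

∂_2: C_2 → C_1 acts by ∂[p,q,r] = [q,r] − [p,r] + [p,q]. For instance
  ∂[0,1,2] = [1,2] − [0,2] + [0,1],
  ∂[0,1,5] = [1,5] − [0,5] + [0,1].
This gives a 12×8 integer matrix of rank 7; reducing to Smith normal form yields diagonal entries (1,1,1,1,1,1,1).

From H_k ≅ ker(∂_k) / im(∂_{k+1}) we obtain:

  H_0: rank C_0 − rank ∂_1 = 6 − 5 = 1, and the invariant factors of ∂_1 are all 1, so H_0 = Z.
  H_1: rank ker ∂_1 − rank ∂_2 = (12 − 5) − 7 = 0, and the invariant factors of ∂_2 are all 1, so H_1 = 0.
  H_2: rank ker ∂_2 − rank ∂_3 = (8 − 7) − 0 = 1, and there is no ∂_3, so H_2 = Z.

(K is a triangulation of the 2-sphere S^2.)

H_0 ≅ Z,  H_1 = 0,  H_2 ≅ Z.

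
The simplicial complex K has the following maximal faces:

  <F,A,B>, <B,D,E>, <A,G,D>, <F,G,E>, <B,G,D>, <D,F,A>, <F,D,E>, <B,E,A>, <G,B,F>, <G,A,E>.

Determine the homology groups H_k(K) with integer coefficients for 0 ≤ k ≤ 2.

Order the vertices as A < B < D < E < F < G. Listing each simplex with vertices in this order, K has dimension 2 with simplices:

  0-simplices (6): A, B, D, E, F, G
  1-simplices (15): AB, AD, AE, AF, AG, BD, BE, BF, BG, DE, DF, DG, EF, EG, FG
  2-simplices (10): ABE, ABF, ADF, ADG, AEG, BDE, BDG, BFG, DEF, EFG

giving chain groups C_0 ≅ Z^6, C_1 ≅ Z^15, C_2 ≅ Z^10.

The boundary map ∂_1: C_1 → C_0 is given by ∂[p,q] = [q] − [p].
The resulting 6×15 matrix has rank 5, and its Smith normal form has invariant factors (1,1,1,1,1).

The boundary map ∂_2: C_2 → C_1 sends each 2-simplex [p,q,r] to [q,r] − [p,r] + [p,q]. For instance
  ∂BDE = DE − BE + BD,
  ∂ADF = DF − AF + AD.
The 15×10 boundary matrix has rank 10 and Smith normal form diag(1,1,1,1,1,1,1,1,1,2).

Computing H_k = (kernel of ∂_k) / (image of ∂_{k+1}):

  H_0: rank C_0 − rank ∂_1 = 6 − 5 = 1, and the invariant factors of ∂_1 are all 1, so H_0 = Z.
  H_1: rank ker ∂_1 − rank ∂_2 = (15 − 5) − 10 = 0, and ∂_2 has invariant factor 2 > 1, so H_1 = Z/2.
  H_2: rank ker ∂_2 − rank ∂_3 = (10 − 10) − 0 = 0, and there is no ∂_3, so H_2 = 0.

H_0 ≅ Z,  H_1 ≅ Z/2,  H_2 = 0.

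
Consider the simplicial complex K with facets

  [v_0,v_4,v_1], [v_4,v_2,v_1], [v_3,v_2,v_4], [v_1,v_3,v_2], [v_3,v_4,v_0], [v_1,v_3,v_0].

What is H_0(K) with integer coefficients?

Order the vertices as v_0 < v_1 < v_2 < v_3 < v_4. Listing each simplex with vertices in this order, K has dimension 2 with simplices:

  0-simplices (5): [v_0], [v_1], [v_2], [v_3], [v_4]
  1-simplices (9): [v_0,v_1], [v_0,v_3], [v_0,v_4], [v_1,v_2], [v_1,v_3], [v_1,v_4], [v_2,v_3], [v_2,v_4], [v_3,v_4]
  2-simplices (6): [v_0,v_1,v_3], [v_0,v_1,v_4], [v_0,v_3,v_4], [v_1,v_2,v_3], [v_1,v_2,v_4], [v_2,v_3,v_4]

giving chain groups C_0 ≅ Z^5, C_1 ≅ Z^9, C_2 ≅ Z^6.

The boundary map ∂_1: C_1 → C_0 sends each edge [p,q] (with p < q) to q − p. For instance
  ∂[v_1,v_2] = [v_2] − [v_1].
As a 5×9 matrix over Z this has rank 4, with invariant factors (1,1,1,1).

Boundary ∂_2: C_2 → C_1 maps a triangle to the signed sum of its edges. For instance
  ∂[v_0,v_1,v_3] = [v_1,v_3] − [v_0,v_3] + [v_0,v_1],
  ∂[v_0,v_1,v_4] = [v_1,v_4] − [v_0,v_4] + [v_0,v_1].
This gives a 9×6 integer matrix of rank 5; reducing to Smith normal form yields diagonal entries (1,1,1,1,1).

From H_k ≅ ker(∂_k) / im(∂_{k+1}) we obtain:

  H_0: rank C_0 − rank ∂_1 = 5 − 4 = 1, and the invariant factors of ∂_1 are all 1, so H_0 = Z.

(K is a triangulation of the 2-sphere S^2.)

H_0 = Z.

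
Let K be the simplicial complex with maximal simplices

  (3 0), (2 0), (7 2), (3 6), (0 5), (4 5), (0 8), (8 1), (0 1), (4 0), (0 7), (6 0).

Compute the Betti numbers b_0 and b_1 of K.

Order the vertices as 0 < 1 < 2 < 3 < 4 < 5 < 6 < 7 < 8. Listing each simplex with vertices in this order, K has dimension 1 with simplices:

  0-simplices (9): [0], [1], [2], [3], [4], [5], [6], [7], [8]
  1-simplices (12): [0,1], [0,2], [0,3], [0,4], [0,5], [0,6], [0,7], [0,8], [1,8], [2,7], [3,6], [4,5]

giving chain groups C_0 ≅ Z^9, C_1 ≅ Z^12.

∂_1: C_1 → C_0 maps an edge to its endpoints' difference, ∂[p,q] = q − p.
This gives a 9×12 integer matrix of rank 8; reducing to Smith normal form yields diagonal entries (1,1,1,1,1,1,1,1).

Now H_k = ker ∂_k / im ∂_{k+1}, so:

  H_0: rank C_0 − rank ∂_1 = 9 − 8 = 1, and the invariant factors of ∂_1 are all 1, so H_0 ≅ Z.
  H_1: rank ker ∂_1 − rank ∂_2 = (12 − 8) − 0 = 4, and there is no ∂_2, so H_1 ≅ Z^4.

As a check, the Euler characteristic is 9 − 12 = -3, which agrees with 1 − 4 = -3.

Hence the Betti numbers are b_0 = 1, b_1 = 4.

b_0 = 1, b_1 = 4.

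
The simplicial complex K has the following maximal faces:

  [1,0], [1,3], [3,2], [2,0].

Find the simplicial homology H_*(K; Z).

H_0 = Z,  H_1 = Z.

Take the total order 0 < 1 < 2 < 3 on the vertex set. Then K (dimension 1) consists of the simplices:

  0-simplices (4): [0], [1], [2], [3]
  1-simplices (4): [0,1], [0,2], [1,3], [2,3]

giving chain groups C_0 ≅ Z^4, C_1 ≅ Z^4.

Boundary ∂_1: C_1 → C_0 sends each edge [p,q] (with p < q) to q − p. For instance
  ∂[1,3] = [3] − [1].
As a 4×4 matrix over Z this has rank 3, with invariant factors (1,1,1).

Now H_k = ker ∂_k / im ∂_{k+1}, so:

  H_0: rank C_0 − rank ∂_1 = 4 − 3 = 1, and the invariant factors of ∂_1 are all 1, so H_0 ≅ Z.
  H_1: rank ker ∂_1 − rank ∂_2 = (4 − 3) − 0 = 1, and there is no ∂_2, so H_1 ≅ Z.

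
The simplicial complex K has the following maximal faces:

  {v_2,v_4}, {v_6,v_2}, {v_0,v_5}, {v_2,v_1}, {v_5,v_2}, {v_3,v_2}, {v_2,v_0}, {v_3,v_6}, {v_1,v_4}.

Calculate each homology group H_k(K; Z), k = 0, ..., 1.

Order the vertices as v_0 < v_1 < v_2 < v_3 < v_4 < v_5 < v_6. Listing each simplex with vertices in this order, K has dimension 1 with simplices:

  0-simplices (7): [v_0], [v_1], [v_2], [v_3], [v_4], [v_5], [v_6]
  1-simplices (9): [v_0,v_2], [v_0,v_5], [v_1,v_2], [v_1,v_4], [v_2,v_3], [v_2,v_4], [v_2,v_5], [v_2,v_6], [v_3,v_6]

Hence C_0 ≅ Z^7, C_1 ≅ Z^9.

Boundary ∂_1: C_1 → C_0 maps an edge to its endpoints' difference, ∂[p,q] = q − p. For instance
  ∂[v_1,v_2] = [v_2] − [v_1].
This gives a 7×9 integer matrix of rank 6; reducing to Smith normal form yields diagonal entries (1,1,1,1,1,1).

Computing H_k = (kernel of ∂_k) / (image of ∂_{k+1}):

  H_0: rank C_0 − rank ∂_1 = 7 − 6 = 1, and the invariant factors of ∂_1 are all 1, so H_0 = Z.
  H_1: rank ker ∂_1 − rank ∂_2 = (9 − 6) − 0 = 3, and there is no ∂_2, so H_1 = Z^3.

(K is a triangulation of a wedge of 3 circles.)

H_0 = Z,  H_1 = Z^3.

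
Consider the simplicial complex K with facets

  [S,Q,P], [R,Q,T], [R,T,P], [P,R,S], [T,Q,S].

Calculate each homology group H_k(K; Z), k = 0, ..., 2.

Order the vertices as P < Q < R < S < T. Listing each simplex with vertices in this order, K has dimension 2 with simplices:

  0-simplices (5): P, Q, R, S, T
  1-simplices (10): PQ, PR, PS, PT, QR, QS, QT, RS, RT, ST
  2-simplices (5): PQS, PRS, PRT, QRT, QST

giving chain groups C_0 ≅ Z^5, C_1 ≅ Z^10, C_2 ≅ Z^5.

Boundary ∂_1: C_1 → C_0 maps an edge to its endpoints' difference, ∂[p,q] = q − p.
As a 5×10 matrix over Z this has rank 4, with invariant factors (1,1,1,1).

Boundary ∂_2: C_2 → C_1 maps a triangle to the signed sum of its edges. For instance
  ∂PRS = RS − PS + PR,
  ∂QST = ST − QT + QS.
The 10×5 boundary matrix has rank 5 and Smith normal form diag(1,1,1,1,1).

Now H_k = ker ∂_k / im ∂_{k+1}, so:

  H_0: rank C_0 − rank ∂_1 = 5 − 4 = 1, and the invariant factors of ∂_1 are all 1, so H_0 ≅ Z.
  H_1: rank ker ∂_1 − rank ∂_2 = (10 − 4) − 5 = 1, and the invariant factors of ∂_2 are all 1, so H_1 ≅ Z.
  H_2: rank ker ∂_2 − rank ∂_3 = (5 − 5) − 0 = 0, and there is no ∂_3, so H_2 ≅ 0.

H_0 = Z,  H_1 = Z,  H_2 = 0.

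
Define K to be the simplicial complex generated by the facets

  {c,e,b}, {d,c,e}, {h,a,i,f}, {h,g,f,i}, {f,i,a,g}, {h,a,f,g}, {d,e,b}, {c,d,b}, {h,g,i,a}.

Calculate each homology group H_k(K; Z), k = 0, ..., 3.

Fix the vertex order a < b < c < d < e < f < g < h < i and write every simplex with vertices in increasing order. Then dim K = 3 and the simplices of K are:

  0-simplices (9): a, b, c, d, e, f, g, h, i
  1-simplices (16): af, ag, ah, ai, bc, bd, be, cd, ce, de, fg, fh, fi, gh, gi, hi
  2-simplices (14): afg, afh, afi, agh, agi, ahi, bcd, bce, bde, cde, fgh, fgi, fhi, ghi
  3-simplices (5): afgh, afgi, afhi, aghi, fghi

giving chain groups C_0 ≅ Z^9, C_1 ≅ Z^16, C_2 ≅ Z^14, C_3 ≅ Z^5.

Boundary ∂_1: C_1 → C_0 sends each edge [p,q] (with p < q) to q − p.
As a 9×16 matrix over Z this has rank 7, with invariant factors (1,1,1,1,1,1,1).

∂_2: C_2 → C_1 sends each 2-simplex [p,q,r] to [q,r] − [p,r] + [p,q]. For instance
  ∂fgh = gh − fh + fg,
  ∂bce = ce − be + bc.
The resulting 16×14 matrix has rank 9, and its Smith normal form has invariant factors (1,1,1,1,1,1,1,1,1).

The boundary map ∂_3: C_3 → C_2 sends each 3-simplex σ to the alternating sum Σ_i (−1)^i (σ with its i-th vertex removed). For instance
  ∂afgi = fgi − agi + afi − afg,
  ∂fghi = ghi − fhi + fgi − fgh.
As a 14×5 matrix over Z this has rank 4, with invariant factors (1,1,1,1).

Now H_k = ker ∂_k / im ∂_{k+1}, so:

  H_0: rank C_0 − rank ∂_1 = 9 − 7 = 2, and the invariant factors of ∂_1 are all 1, so H_0 = Z^2.
  H_1: rank ker ∂_1 − rank ∂_2 = (16 − 7) − 9 = 0, and the invariant factors of ∂_2 are all 1, so H_1 = 0.
  H_2: rank ker ∂_2 − rank ∂_3 = (14 − 9) − 4 = 1, and the invariant factors of ∂_3 are all 1, so H_2 = Z.
  H_3: rank ker ∂_3 − rank ∂_4 = (5 − 4) − 0 = 1, and there is no ∂_4, so H_3 = Z.

As a check, the Euler characteristic is 9 − 16 + 14 − 5 = 2, which agrees with 2 − 0 + 1 − 1 = 2.
(K is a triangulation of the disjoint union of the 2-sphere S^2 and the 3-sphere S^3.)

H_0 = Z^2,  H_1 = 0,  H_2 = Z,  H_3 = Z.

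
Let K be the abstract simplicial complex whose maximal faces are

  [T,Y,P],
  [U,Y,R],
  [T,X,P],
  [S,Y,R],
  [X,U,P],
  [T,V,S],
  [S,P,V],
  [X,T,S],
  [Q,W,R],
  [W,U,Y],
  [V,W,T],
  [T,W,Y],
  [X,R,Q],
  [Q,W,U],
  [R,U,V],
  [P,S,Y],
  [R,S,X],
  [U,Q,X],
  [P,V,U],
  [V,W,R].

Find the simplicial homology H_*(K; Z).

H_0 = Z,  H_1 = Z × Z/2,  H_2 = 0.

Order the vertices as P < Q < R < S < T < U < V < W < X < Y. Listing each simplex with vertices in this order, K has dimension 2 with simplices:

  0-simplices (10): P, Q, R, S, T, U, V, W, X, Y
  1-simplices (30): PS, PT, PU, PV, PX, PY, QR, QU, QW, QX, RS, RU, RV, RW, RX, RY, ST, SV, SX, SY, TV, TW, TX, TY, UV, UW, UX, UY, VW, WY
  2-simplices (20): PSV, PSY, PTX, PTY, PUV, PUX, QRW, QRX, QUW, QUX, RSX, RSY, RUV, RUY, RVW, STV, STX, TVW, TWY, UWY

giving chain groups C_0 ≅ Z^10, C_1 ≅ Z^30, C_2 ≅ Z^20.

∂_1: C_1 → C_0 is given by ∂[p,q] = [q] − [p].
As a 10×30 matrix over Z this has rank 9, with invariant factors (1,1,1,1,1,1,1,1,1).

∂_2: C_2 → C_1 sends each 2-simplex [p,q,r] to [q,r] − [p,r] + [p,q]. For instance
  ∂STX = TX − SX + ST,
  ∂PSY = SY − PY + PS.
The resulting 30×20 matrix has rank 20, and its Smith normal form has invariant factors (1,1,1,1,1,1,1,1,1,1,1,1,1,1,1,1,1,1,1,2).

Now H_k = ker ∂_k / im ∂_{k+1}, so:

  H_0: rank C_0 − rank ∂_1 = 10 − 9 = 1, and the invariant factors of ∂_1 are all 1, so H_0 ≅ Z.
  H_1: rank ker ∂_1 − rank ∂_2 = (30 − 9) − 20 = 1, and ∂_2 has invariant factor 2 > 1, so H_1 ≅ Z × Z/2.
  H_2: rank ker ∂_2 − rank ∂_3 = (20 − 20) − 0 = 0, and there is no ∂_3, so H_2 ≅ 0.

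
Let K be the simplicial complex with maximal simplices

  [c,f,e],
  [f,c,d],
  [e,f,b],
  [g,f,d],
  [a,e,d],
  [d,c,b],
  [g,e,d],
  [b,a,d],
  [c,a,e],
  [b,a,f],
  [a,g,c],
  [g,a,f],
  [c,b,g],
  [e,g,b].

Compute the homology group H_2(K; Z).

H_2 = Z.

We work with the vertex ordering a < b < c < d < e < f < g. The simplices of K, each written with vertices in increasing order, are:

  0-simplices (7): a, b, c, d, e, f, g
  1-simplices (21): ab, ac, ad, ae, af, ag, bc, bd, be, bf, bg, cd, ce, cf, cg, de, df, dg, ef, eg, fg
  2-simplices (14): abd, abf, ace, acg, ade, afg, bcd, bcg, bef, beg, cdf, cef, deg, dfg

Hence C_0 ≅ Z^7, C_1 ≅ Z^21, C_2 ≅ Z^14.

∂_1: C_1 → C_0 sends each edge [p,q] (with p < q) to q − p.
The resulting 7×21 matrix has rank 6, and its Smith normal form has invariant factors (1,1,1,1,1,1).

∂_2: C_2 → C_1 sends each 2-simplex [p,q,r] to [q,r] − [p,r] + [p,q]. For instance
  ∂bcd = cd − bd + bc,
  ∂ade = de − ae + ad.
The 21×14 boundary matrix has rank 13 and Smith normal form diag(1,1,1,1,1,1,1,1,1,1,1,1,1).

Now H_k = ker ∂_k / im ∂_{k+1}, so:

  H_2: rank ker ∂_2 − rank ∂_3 = (14 − 13) − 0 = 1, and there is no ∂_3, so H_2 = Z.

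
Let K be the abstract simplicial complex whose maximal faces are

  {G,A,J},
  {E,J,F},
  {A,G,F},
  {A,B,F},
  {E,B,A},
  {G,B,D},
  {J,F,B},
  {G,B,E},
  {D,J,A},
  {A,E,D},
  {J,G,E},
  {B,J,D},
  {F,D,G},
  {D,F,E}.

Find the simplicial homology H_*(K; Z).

We work with the vertex ordering A < B < D < E < F < G < J. The simplices of K, each written with vertices in increasing order, are:

  0-simplices (7): A, B, D, E, F, G, J
  1-simplices (21): AB, AD, AE, AF, AG, AJ, BD, BE, BF, BG, BJ, DE, DF, DG, DJ, EF, EG, EJ, FG, FJ, GJ
  2-simplices (14): ABE, ABF, ADE, ADJ, AFG, AGJ, BDG, BDJ, BEG, BFJ, DEF, DFG, EFJ, EGJ

Hence C_0 ≅ Z^7, C_1 ≅ Z^21, C_2 ≅ Z^14.

∂_1: C_1 → C_0 is given by ∂[p,q] = [q] − [p].
The 7×21 boundary matrix has rank 6 and Smith normal form diag(1,1,1,1,1,1).

Boundary ∂_2: C_2 → C_1 acts by ∂[p,q,r] = [q,r] − [p,r] + [p,q]. For instance
  ∂EGJ = GJ − EJ + EG,
  ∂ADJ = DJ − AJ + AD.
This gives a 21×14 integer matrix of rank 13; reducing to Smith normal form yields diagonal entries (1,1,1,1,1,1,1,1,1,1,1,1,1).

Computing H_k = (kernel of ∂_k) / (image of ∂_{k+1}):

  H_0: rank C_0 − rank ∂_1 = 7 − 6 = 1, and the invariant factors of ∂_1 are all 1, so H_0 ≅ Z.
  H_1: rank ker ∂_1 − rank ∂_2 = (21 − 6) − 13 = 2, and the invariant factors of ∂_2 are all 1, so H_1 ≅ Z^2.
  H_2: rank ker ∂_2 − rank ∂_3 = (14 − 13) − 0 = 1, and there is no ∂_3, so H_2 ≅ Z.

As a check, the Euler characteristic is 7 − 21 + 14 = 0, which agrees with 1 − 2 + 1 = 0.

H_0 = Z,  H_1 = Z^2,  H_2 = Z.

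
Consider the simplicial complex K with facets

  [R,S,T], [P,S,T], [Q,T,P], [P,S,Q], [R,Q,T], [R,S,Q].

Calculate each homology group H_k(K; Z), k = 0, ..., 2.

H_0 = Z,  H_1 = 0,  H_2 = Z.

Order the vertices as P < Q < R < S < T. Listing each simplex with vertices in this order, K has dimension 2 with simplices:

  0-simplices (5): P, Q, R, S, T
  1-simplices (9): PQ, PS, PT, QR, QS, QT, RS, RT, ST
  2-simplices (6): PQS, PQT, PST, QRS, QRT, RST

so the chain groups are C_0 ≅ Z^5, C_1 ≅ Z^9, C_2 ≅ Z^6.

∂_1: C_1 → C_0 sends each edge [p,q] (with p < q) to q − p.
This gives a 5×9 integer matrix of rank 4; reducing to Smith normal form yields diagonal entries (1,1,1,1).

The boundary map ∂_2: C_2 → C_1 acts by ∂[p,q,r] = [q,r] − [p,r] + [p,q]. For instance
  ∂PST = ST − PT + PS,
  ∂PQT = QT − PT + PQ.
The resulting 9×6 matrix has rank 5, and its Smith normal form has invariant factors (1,1,1,1,1).

Now H_k = ker ∂_k / im ∂_{k+1}, so:

  H_0: rank C_0 − rank ∂_1 = 5 − 4 = 1, and the invariant factors of ∂_1 are all 1, so H_0 = Z.
  H_1: rank ker ∂_1 − rank ∂_2 = (9 − 4) − 5 = 0, and the invariant factors of ∂_2 are all 1, so H_1 = 0.
  H_2: rank ker ∂_2 − rank ∂_3 = (6 − 5) − 0 = 1, and there is no ∂_3, so H_2 = Z.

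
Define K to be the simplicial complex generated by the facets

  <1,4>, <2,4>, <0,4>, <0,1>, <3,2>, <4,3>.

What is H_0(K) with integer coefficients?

H_0 = Z.

Fix the vertex order 0 < 1 < 2 < 3 < 4 and write every simplex with vertices in increasing order. Then dim K = 1 and the simplices of K are:

  0-simplices (5): [0], [1], [2], [3], [4]
  1-simplices (6): [0,1], [0,4], [1,4], [2,3], [2,4], [3,4]

giving chain groups C_0 ≅ Z^5, C_1 ≅ Z^6.

∂_1: C_1 → C_0 is given by ∂[p,q] = [q] − [p]. For instance
  ∂[0,4] = [4] − [0].
The resulting 5×6 matrix has rank 4, and its Smith normal form has invariant factors (1,1,1,1).

Reading off H_k = ker ∂_k / im ∂_{k+1}:

  H_0: rank C_0 − rank ∂_1 = 5 − 4 = 1, and the invariant factors of ∂_1 are all 1, so H_0 = Z.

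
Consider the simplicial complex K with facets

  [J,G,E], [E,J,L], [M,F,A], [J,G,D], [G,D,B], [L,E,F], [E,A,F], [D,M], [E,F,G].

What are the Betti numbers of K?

b_0 = 1, b_1 = 1, b_2 = 0.

Take the total order A < B < D < E < F < G < J < L < M on the vertex set. Then K (dimension 2) consists of the simplices:

  0-simplices (9): A, B, D, E, F, G, J, L, M
  1-simplices (17): AE, AF, AM, BD, BG, DG, DJ, DM, EF, EG, EJ, EL, FG, FL, FM, GJ, JL
  2-simplices (8): AEF, AFM, BDG, DGJ, EFG, EFL, EGJ, EJL

so the chain groups are C_0 ≅ Z^9, C_1 ≅ Z^17, C_2 ≅ Z^8.

Boundary ∂_1: C_1 → C_0 sends each edge [p,q] (with p < q) to q − p.
The resulting 9×17 matrix has rank 8, and its Smith normal form has invariant factors (1,1,1,1,1,1,1,1).

The boundary map ∂_2: C_2 → C_1 sends each 2-simplex [p,q,r] to [q,r] − [p,r] + [p,q]. For instance
  ∂AEF = EF − AF + AE,
  ∂EFG = FG − EG + EF.
The 17×8 boundary matrix has rank 8 and Smith normal form diag(1,1,1,1,1,1,1,1).

Now H_k = ker ∂_k / im ∂_{k+1}, so:

  H_0: rank C_0 − rank ∂_1 = 9 − 8 = 1, and the invariant factors of ∂_1 are all 1, so H_0 = Z.
  H_1: rank ker ∂_1 − rank ∂_2 = (17 − 8) − 8 = 1, and the invariant factors of ∂_2 are all 1, so H_1 = Z.
  H_2: rank ker ∂_2 − rank ∂_3 = (8 − 8) − 0 = 0, and there is no ∂_3, so H_2 = 0.

Hence the Betti numbers are b_0 = 1, b_1 = 1, b_2 = 0.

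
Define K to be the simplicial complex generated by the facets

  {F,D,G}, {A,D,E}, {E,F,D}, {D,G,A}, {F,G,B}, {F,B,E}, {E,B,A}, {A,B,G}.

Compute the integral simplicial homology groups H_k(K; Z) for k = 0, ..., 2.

Fix the vertex order A < B < D < E < F < G and write every simplex with vertices in increasing order. Then dim K = 2 and the simplices of K are:

  0-simplices (6): A, B, D, E, F, G
  1-simplices (12): AB, AD, AE, AG, BE, BF, BG, DE, DF, DG, EF, FG
  2-simplices (8): ABE, ABG, ADE, ADG, BEF, BFG, DEF, DFG

so the chain groups are C_0 ≅ Z^6, C_1 ≅ Z^12, C_2 ≅ Z^8.

The boundary map ∂_1: C_1 → C_0 is given by ∂[p,q] = [q] − [p]. For instance
  ∂DG = G − D.
The 6×12 boundary matrix has rank 5 and Smith normal form diag(1,1,1,1,1).

Boundary ∂_2: C_2 → C_1 acts by ∂[p,q,r] = [q,r] − [p,r] + [p,q]. For instance
  ∂BEF = EF − BF + BE,
  ∂DFG = FG − DG + DF.
The 12×8 boundary matrix has rank 7 and Smith normal form diag(1,1,1,1,1,1,1).

Now H_k = ker ∂_k / im ∂_{k+1}, so:

  H_0: rank C_0 − rank ∂_1 = 6 − 5 = 1, and the invariant factors of ∂_1 are all 1, so H_0 = Z.
  H_1: rank ker ∂_1 − rank ∂_2 = (12 − 5) − 7 = 0, and the invariant factors of ∂_2 are all 1, so H_1 = 0.
  H_2: rank ker ∂_2 − rank ∂_3 = (8 − 7) − 0 = 1, and there is no ∂_3, so H_2 = Z.

H_0 = Z,  H_1 = 0,  H_2 = Z.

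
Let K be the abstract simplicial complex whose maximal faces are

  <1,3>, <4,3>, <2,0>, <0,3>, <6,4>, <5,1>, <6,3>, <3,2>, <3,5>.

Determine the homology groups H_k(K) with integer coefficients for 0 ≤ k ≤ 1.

Order the vertices as 0 < 1 < 2 < 3 < 4 < 5 < 6. Listing each simplex with vertices in this order, K has dimension 1 with simplices:

  0-simplices (7): [0], [1], [2], [3], [4], [5], [6]
  1-simplices (9): [0,2], [0,3], [1,3], [1,5], [2,3], [3,4], [3,5], [3,6], [4,6]

giving chain groups C_0 ≅ Z^7, C_1 ≅ Z^9.

The boundary map ∂_1: C_1 → C_0 maps an edge to its endpoints' difference, ∂[p,q] = q − p. For instance
  ∂[4,6] = [6] − [4].
The 7×9 boundary matrix has rank 6 and Smith normal form diag(1,1,1,1,1,1).

Now H_k = ker ∂_k / im ∂_{k+1}, so:

  H_0: rank C_0 − rank ∂_1 = 7 − 6 = 1, and the invariant factors of ∂_1 are all 1, so H_0 ≅ Z.
  H_1: rank ker ∂_1 − rank ∂_2 = (9 − 6) − 0 = 3, and there is no ∂_2, so H_1 ≅ Z^3.

As a check, the Euler characteristic is 7 − 9 = -2, which agrees with 1 − 3 = -2.

H_0 = Z,  H_1 = Z^3.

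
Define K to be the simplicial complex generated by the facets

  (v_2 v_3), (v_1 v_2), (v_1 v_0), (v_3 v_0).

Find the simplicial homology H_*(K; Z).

K has 4 vertices, 4 edges.
rank ∂_0 = 0, rank ∂_1 = 3 ⇒ b_0 = 4 − 0 − 3 = 1; all invariant factors of ∂_1 are 1 so no torsion. So H_0 ≅ Z.
rank ∂_1 = 3, rank ∂_2 = 0 ⇒ b_1 = 4 − 3 − 0 = 1. So H_1 ≅ Z.

H_0 = Z,  H_1 = Z.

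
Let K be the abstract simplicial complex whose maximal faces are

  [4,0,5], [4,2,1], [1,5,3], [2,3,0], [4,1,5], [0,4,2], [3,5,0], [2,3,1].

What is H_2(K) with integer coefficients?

H_2 = Z.

We work with the vertex ordering 0 < 1 < 2 < 3 < 4 < 5. The simplices of K, each written with vertices in increasing order, are:

  0-simplices (6): [0], [1], [2], [3], [4], [5]
  1-simplices (12): [0,2], [0,3], [0,4], [0,5], [1,2], [1,3], [1,4], [1,5], [2,3], [2,4], [3,5], [4,5]
  2-simplices (8): [0,2,3], [0,2,4], [0,3,5], [0,4,5], [1,2,3], [1,2,4], [1,3,5], [1,4,5]

giving chain groups C_0 ≅ Z^6, C_1 ≅ Z^12, C_2 ≅ Z^8.

Boundary ∂_1: C_1 → C_0 is given by ∂[p,q] = [q] − [p]. For instance
  ∂[0,2] = [2] − [0].
This gives a 6×12 integer matrix of rank 5; reducing to Smith normal form yields diagonal entries (1,1,1,1,1).

∂_2: C_2 → C_1 acts by ∂[p,q,r] = [q,r] − [p,r] + [p,q]. For instance
  ∂[0,3,5] = [3,5] − [0,5] + [0,3],
  ∂[0,2,3] = [2,3] − [0,3] + [0,2].
The 12×8 boundary matrix has rank 7 and Smith normal form diag(1,1,1,1,1,1,1).

Computing H_k = (kernel of ∂_k) / (image of ∂_{k+1}):

  H_2: rank ker ∂_2 − rank ∂_3 = (8 − 7) − 0 = 1, and there is no ∂_3, so H_2 ≅ Z.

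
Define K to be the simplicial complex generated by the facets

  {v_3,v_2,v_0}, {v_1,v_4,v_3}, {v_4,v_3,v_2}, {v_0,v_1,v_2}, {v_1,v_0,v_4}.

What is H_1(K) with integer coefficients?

K has 5 vertices, 10 edges, 5 triangles.
rank ∂_1 = 4, rank ∂_2 = 5 ⇒ b_1 = 10 − 4 − 5 = 1; all invariant factors of ∂_2 are 1 so no torsion. So H_1 = Z.

H_1 = Z.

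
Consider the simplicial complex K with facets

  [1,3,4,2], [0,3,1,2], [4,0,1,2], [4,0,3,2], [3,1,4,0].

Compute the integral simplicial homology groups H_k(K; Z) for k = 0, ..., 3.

H_0 = Z,  H_1 = 0,  H_2 = 0,  H_3 = Z.

Fix the vertex order 0 < 1 < 2 < 3 < 4 and write every simplex with vertices in increasing order. Then dim K = 3 and the simplices of K are:

  0-simplices (5): [0], [1], [2], [3], [4]
  1-simplices (10): [0,1], [0,2], [0,3], [0,4], [1,2], [1,3], [1,4], [2,3], [2,4], [3,4]
  2-simplices (10): [0,1,2], [0,1,3], [0,1,4], [0,2,3], [0,2,4], [0,3,4], [1,2,3], [1,2,4], [1,3,4], [2,3,4]
  3-simplices (5): [0,1,2,3], [0,1,2,4], [0,1,3,4], [0,2,3,4], [1,2,3,4]

giving chain groups C_0 ≅ Z^5, C_1 ≅ Z^10, C_2 ≅ Z^10, C_3 ≅ Z^5.

The boundary map ∂_1: C_1 → C_0 is given by ∂[p,q] = [q] − [p]. For instance
  ∂[0,3] = [3] − [0].
The resulting 5×10 matrix has rank 4, and its Smith normal form has invariant factors (1,1,1,1).

Boundary ∂_2: C_2 → C_1 maps a triangle to the signed sum of its edges. For instance
  ∂[2,3,4] = [3,4] − [2,4] + [2,3],
  ∂[0,1,3] = [1,3] − [0,3] + [0,1].
The 10×10 boundary matrix has rank 6 and Smith normal form diag(1,1,1,1,1,1).

∂_3: C_3 → C_2 sends each 3-simplex σ to the alternating sum Σ_i (−1)^i (σ with its i-th vertex removed). For instance
  ∂[0,1,2,3] = [1,2,3] − [0,2,3] + [0,1,3] − [0,1,2],
  ∂[1,2,3,4] = [2,3,4] − [1,3,4] + [1,2,4] − [1,2,3].
This gives a 10×5 integer matrix of rank 4; reducing to Smith normal form yields diagonal entries (1,1,1,1).

Reading off H_k = ker ∂_k / im ∂_{k+1}:

  H_0: rank C_0 − rank ∂_1 = 5 − 4 = 1, and the invariant factors of ∂_1 are all 1, so H_0 = Z.
  H_1: rank ker ∂_1 − rank ∂_2 = (10 − 4) − 6 = 0, and the invariant factors of ∂_2 are all 1, so H_1 = 0.
  H_2: rank ker ∂_2 − rank ∂_3 = (10 − 6) − 4 = 0, and the invariant factors of ∂_3 are all 1, so H_2 = 0.
  H_3: rank ker ∂_3 − rank ∂_4 = (5 − 4) − 0 = 1, and there is no ∂_4, so H_3 = Z.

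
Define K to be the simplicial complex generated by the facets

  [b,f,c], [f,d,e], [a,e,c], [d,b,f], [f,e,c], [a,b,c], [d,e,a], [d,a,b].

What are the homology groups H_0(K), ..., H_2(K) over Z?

H_0 = Z,  H_1 = 0,  H_2 = Z.

We work with the vertex ordering a < b < c < d < e < f. The simplices of K, each written with vertices in increasing order, are:

  0-simplices (6): a, b, c, d, e, f
  1-simplices (12): ab, ac, ad, ae, bc, bd, bf, ce, cf, de, df, ef
  2-simplices (8): abc, abd, ace, ade, bcf, bdf, cef, def

so the chain groups are C_0 ≅ Z^6, C_1 ≅ Z^12, C_2 ≅ Z^8.

The boundary map ∂_1: C_1 → C_0 sends each edge [p,q] (with p < q) to q − p. For instance
  ∂bc = c − b.
As a 6×12 matrix over Z this has rank 5, with invariant factors (1,1,1,1,1).

The boundary map ∂_2: C_2 → C_1 sends each 2-simplex [p,q,r] to [q,r] − [p,r] + [p,q]. For instance
  ∂ace = ce − ae + ac,
  ∂bcf = cf − bf + bc.
As a 12×8 matrix over Z this has rank 7, with invariant factors (1,1,1,1,1,1,1).

From H_k ≅ ker(∂_k) / im(∂_{k+1}) we obtain:

  H_0: rank C_0 − rank ∂_1 = 6 − 5 = 1, and the invariant factors of ∂_1 are all 1, so H_0 ≅ Z.
  H_1: rank ker ∂_1 − rank ∂_2 = (12 − 5) − 7 = 0, and the invariant factors of ∂_2 are all 1, so H_1 ≅ 0.
  H_2: rank ker ∂_2 − rank ∂_3 = (8 − 7) − 0 = 1, and there is no ∂_3, so H_2 ≅ Z.

As a check, the Euler characteristic is 6 − 12 + 8 = 2, which agrees with 1 − 0 + 1 = 2.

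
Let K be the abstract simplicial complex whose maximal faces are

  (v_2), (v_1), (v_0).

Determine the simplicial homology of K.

H_0 ≅ Z^3.

Take the total order v_0 < v_1 < v_2 on the vertex set. Then K (dimension 0) consists of the simplices:

  0-simplices (3): [v_0], [v_1], [v_2]

so the chain groups are C_0 ≅ Z^3.

From H_k ≅ ker(∂_k) / im(∂_{k+1}) we obtain:

  H_0: rank C_0 − rank ∂_1 = 3 − 0 = 3, and there is no ∂_1, so H_0 = Z^3.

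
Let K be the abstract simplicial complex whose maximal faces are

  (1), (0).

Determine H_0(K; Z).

We work with the vertex ordering 0 < 1. The simplices of K, each written with vertices in increasing order, are:

  0-simplices (2): [0], [1]

Hence C_0 ≅ Z^2.

Now H_k = ker ∂_k / im ∂_{k+1}, so:

  H_0: rank C_0 − rank ∂_1 = 2 − 0 = 2, and there is no ∂_1, so H_0 ≅ Z^2.

H_0 ≅ Z^2.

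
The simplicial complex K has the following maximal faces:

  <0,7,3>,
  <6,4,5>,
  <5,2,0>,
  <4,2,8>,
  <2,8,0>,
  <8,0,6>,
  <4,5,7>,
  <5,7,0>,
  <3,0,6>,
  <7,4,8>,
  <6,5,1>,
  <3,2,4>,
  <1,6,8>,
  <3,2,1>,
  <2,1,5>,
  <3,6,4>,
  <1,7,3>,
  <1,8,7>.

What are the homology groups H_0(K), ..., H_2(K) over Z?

Fix the vertex order 0 < 1 < 2 < 3 < 4 < 5 < 6 < 7 < 8 and write every simplex with vertices in increasing order. Then dim K = 2 and the simplices of K are:

  0-simplices (9): [0], [1], [2], [3], [4], [5], [6], [7], [8]
  1-simplices (27): (27 of them)
  2-simplices (18): [0,2,5], [0,2,8], [0,3,6], [0,3,7], [0,5,7], [0,6,8], [1,2,3], [1,2,5], [1,3,7], [1,5,6], [1,6,8], [1,7,8], [2,3,4], [2,4,8], [3,4,6], [4,5,6], [4,5,7], [4,7,8]

giving chain groups C_0 ≅ Z^9, C_1 ≅ Z^27, C_2 ≅ Z^18.

The boundary map ∂_1: C_1 → C_0 is given by ∂[p,q] = [q] − [p].
The 9×27 boundary matrix has rank 8 and Smith normal form diag(1,1,1,1,1,1,1,1).

The boundary map ∂_2: C_2 → C_1 sends each 2-simplex [p,q,r] to [q,r] − [p,r] + [p,q]. For instance
  ∂[1,7,8] = [7,8] − [1,8] + [1,7],
  ∂[0,3,6] = [3,6] − [0,6] + [0,3].
As a 27×18 matrix over Z this has rank 17, with invariant factors (1,1,1,1,1,1,1,1,1,1,1,1,1,1,1,1,1).

Computing H_k = (kernel of ∂_k) / (image of ∂_{k+1}):

  H_0: rank C_0 − rank ∂_1 = 9 − 8 = 1, and the invariant factors of ∂_1 are all 1, so H_0 = Z.
  H_1: rank ker ∂_1 − rank ∂_2 = (27 − 8) − 17 = 2, and the invariant factors of ∂_2 are all 1, so H_1 = Z^2.
  H_2: rank ker ∂_2 − rank ∂_3 = (18 − 17) − 0 = 1, and there is no ∂_3, so H_2 = Z.

As a check, the Euler characteristic is 9 − 27 + 18 = 0, which agrees with 1 − 2 + 1 = 0.

H_0 ≅ Z,  H_1 ≅ Z^2,  H_2 ≅ Z.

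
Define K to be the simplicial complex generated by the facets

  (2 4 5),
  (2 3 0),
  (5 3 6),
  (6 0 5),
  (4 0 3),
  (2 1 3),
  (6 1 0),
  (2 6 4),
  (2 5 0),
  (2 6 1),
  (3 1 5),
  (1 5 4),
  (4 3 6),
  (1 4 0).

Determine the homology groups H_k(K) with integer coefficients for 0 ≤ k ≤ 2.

H_0 = Z,  H_1 = Z^2,  H_2 = Z.

We work with the vertex ordering 0 < 1 < 2 < 3 < 4 < 5 < 6. The simplices of K, each written with vertices in increasing order, are:

  0-simplices (7): [0], [1], [2], [3], [4], [5], [6]
  1-simplices (21): [0,1], [0,2], [0,3], [0,4], [0,5], [0,6], [1,2], [1,3], [1,4], [1,5], [1,6], [2,3], [2,4], [2,5], [2,6], [3,4], [3,5], [3,6], [4,5], [4,6], [5,6]
  2-simplices (14): [0,1,4], [0,1,6], [0,2,3], [0,2,5], [0,3,4], [0,5,6], [1,2,3], [1,2,6], [1,3,5], [1,4,5], [2,4,5], [2,4,6], [3,4,6], [3,5,6]

giving chain groups C_0 ≅ Z^7, C_1 ≅ Z^21, C_2 ≅ Z^14.

∂_1: C_1 → C_0 is given by ∂[p,q] = [q] − [p].
This gives a 7×21 integer matrix of rank 6; reducing to Smith normal form yields diagonal entries (1,1,1,1,1,1).

∂_2: C_2 → C_1 acts by ∂[p,q,r] = [q,r] − [p,r] + [p,q]. For instance
  ∂[0,3,4] = [3,4] − [0,4] + [0,3],
  ∂[1,3,5] = [3,5] − [1,5] + [1,3].
The 21×14 boundary matrix has rank 13 and Smith normal form diag(1,1,1,1,1,1,1,1,1,1,1,1,1).

From H_k ≅ ker(∂_k) / im(∂_{k+1}) we obtain:

  H_0: rank C_0 − rank ∂_1 = 7 − 6 = 1, and the invariant factors of ∂_1 are all 1, so H_0 = Z.
  H_1: rank ker ∂_1 − rank ∂_2 = (21 − 6) − 13 = 2, and the invariant factors of ∂_2 are all 1, so H_1 = Z^2.
  H_2: rank ker ∂_2 − rank ∂_3 = (14 − 13) − 0 = 1, and there is no ∂_3, so H_2 = Z.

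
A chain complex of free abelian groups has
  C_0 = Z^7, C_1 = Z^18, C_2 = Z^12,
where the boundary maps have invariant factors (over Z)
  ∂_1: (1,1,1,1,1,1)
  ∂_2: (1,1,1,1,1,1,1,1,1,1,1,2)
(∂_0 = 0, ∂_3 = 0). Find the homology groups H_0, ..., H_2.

H_0 = Z,  H_1 = Z/2,  H_2 = 0.

H_0: b_0 = 7 − 0 − 6 = 1; torsion from ∂_1 factors > 1: none. So H_0 = Z.
H_1: b_1 = 18 − 6 − 12 = 0; torsion from ∂_2 factors > 1: [2]. So H_1 = Z/2.
H_2: b_2 = 12 − 12 − 0 = 0; torsion from ∂_3 factors > 1: none. So H_2 = 0.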